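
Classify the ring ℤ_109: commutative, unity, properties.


ℤ_109 is a commutative ring with unity 1; 109 is prime, so ℤ_109 is a field (hence an integral domain)
Commutative: Yes
Integral domain: Yes
Has unity: Yes

ℤ_109: Commutative=Yes, Unity=Yes


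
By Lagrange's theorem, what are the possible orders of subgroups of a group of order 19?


Lagrange's theorem: |H| divides |G|
|G| = 19
Divisors of 19: 1, 19

Possible subgroup orders: {1, 19}


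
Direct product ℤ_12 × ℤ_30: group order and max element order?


|ℤ_12 × ℤ_30| = 12 × 30 = 360
Max element order = lcm(12,30) = 60
Cyclic? No (gcd=6)

|ℤ_12×ℤ_30| = 360, max element order = 60


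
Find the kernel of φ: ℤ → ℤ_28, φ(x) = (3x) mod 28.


Kernel = preimage of identity
ker(φ) = {x ∈ ℤ : 3x ≡ 0 (mod 28)}. gcd(3,28) = 1, so 3x ≡ 0 (mod 28) ⟺ x ≡ 0 (mod 28/1 = 28). Hence ker(φ) = 28ℤ

ker(φ) = 28ℤ


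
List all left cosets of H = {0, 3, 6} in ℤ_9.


H = {0, 3, 6}, |H| = 3
Number of cosets = |G|/|H| = 9/3 = 3
0 + H = {0, 3, 6}
1 + H = {1, 4, 7}
2 + H = {2, 5, 8}

Cosets: 0+H={0,3,6}; 1+H={1,4,7}; 2+H={2,5,8}


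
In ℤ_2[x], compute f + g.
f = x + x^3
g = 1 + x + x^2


Add coefficients mod 2:
x^0: 0 + 1 = 1 (mod 2)
x^1: 1 + 1 = 0 (mod 2)
x^2: 0 + 1 = 1 (mod 2)
x^3: 1 + 0 = 1 (mod 2)
Result: 1 + x^2 + x^3

f + g = 1 + x^2 + x^3


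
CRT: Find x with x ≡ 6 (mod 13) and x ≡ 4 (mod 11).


m₁ = 13, m₂ = 11, gcd = 1, so CRT applies. M = m₁·m₂ = 143
Let M₁ = M/m₁ = 11, M₂ = M/m₂ = 13
Find y₁ ≡ M₁⁻¹ (mod m₁): 11⁻¹ ≡ 6 (mod 13)
Find y₂ ≡ M₂⁻¹ (mod m₂): 13⁻¹ ≡ 6 (mod 11)
x = a₁·M₁·y₁ + a₂·M₂·y₂ = 6·11·6 + 4·13·6 = 708
Reduce mod 143: x ≡ 136
Check: 136 mod 13 = 6 ✓, 136 mod 11 = 4 ✓

x ≡ 136 (mod 143)


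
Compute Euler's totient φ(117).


Factor n: 117 = 3^2 × 13
φ(n) = n · ∏(1 - 1/p) over distinct primes p | n
φ(117) = 117 · (1 - 1/3) · (1 - 1/13) = 72

φ(117) = 72


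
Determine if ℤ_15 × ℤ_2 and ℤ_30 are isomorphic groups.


Comparing ℤ_15 × ℤ_2 and ℤ_30:
gcd(15,2) = 1, so ℤ_15 × ℤ_2 ≅ ℤ_30 (CRT)

Yes, ℤ_15 × ℤ_2 ≅ ℤ_30


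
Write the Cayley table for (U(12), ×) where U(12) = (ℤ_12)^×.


Elements: {1, 5, 7, 11}
Operation: multiplication mod 12
Entry (a, b) = (a × b) mod 12

Cayley table:
   |  1 |  5 |  7 | 11
 1 |  1 |  5 |  7 | 11
 5 |  5 |  1 | 11 |  7
 7 |  7 | 11 |  1 |  5
11 | 11 |  7 |  5 |  1


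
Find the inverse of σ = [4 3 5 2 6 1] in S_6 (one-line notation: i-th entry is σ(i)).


To find σ⁻¹, swap domain and range:
σ(1) = 4 → σ⁻¹(4) = 1
σ(2) = 3 → σ⁻¹(3) = 2
σ(3) = 5 → σ⁻¹(5) = 3
σ(4) = 2 → σ⁻¹(2) = 4
σ(5) = 6 → σ⁻¹(6) = 5
σ(6) = 1 → σ⁻¹(1) = 6

σ⁻¹ = [6 4 2 1 3 5]


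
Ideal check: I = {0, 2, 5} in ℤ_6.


Check ideal conditions for I = {0, 2, 5} in ℤ_6:
(1) I is an additive subgroup? No
(2) For r ∈ ℤ_6 and a ∈ I: r·a ∈ I? No  [counterexample: r=2, a=2, r·a mod 6 = 4 ∉ I]

No, I is not an ideal of ℤ_6


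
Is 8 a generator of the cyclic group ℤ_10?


g generates ℤ_n iff gcd(g, n) = 1
gcd(8, 10) = 2
Since gcd = 2 ≠ 1, ⟨8⟩ has order 5 < 10, so 8 is not a generator.

No, 8 does not generate ℤ_10


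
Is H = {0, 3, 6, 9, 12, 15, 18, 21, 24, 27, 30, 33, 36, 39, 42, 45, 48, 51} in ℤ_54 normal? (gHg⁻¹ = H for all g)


H = {0, 3, 6, 9, 12, 15, 18, 21, 24, 27, 30, 33, 36, 39, 42, 45, 48, 51} in ℤ_54
ℤ_54 is abelian; every subgroup of an abelian group is normal

Yes, normal subgroup


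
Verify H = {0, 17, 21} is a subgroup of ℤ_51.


Subgroup test for H = {0, 17, 21} in (ℤ_51, +):
(1) 0 ∈ H? Yes
(2) Closure: for all a,b ∈ H, (a+b) mod 51 ∈ H? No  [counterexample: 17 + 17 = 34 ∉ H]
(3) Inverses: for all a ∈ H, -a mod 51 ∈ H? No

No, H is not a subgroup of ℤ_51


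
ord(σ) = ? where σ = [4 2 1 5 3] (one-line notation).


Cycle decomposition: (1 4 5 3)
Cycle lengths: 4
Order = lcm(4) = 4

ord(σ) = 4


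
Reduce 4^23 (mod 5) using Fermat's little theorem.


Fermat's little theorem: if p is prime and gcd(a,p)=1, then a^(p-1) ≡ 1 (mod p)
p = 5 is prime, gcd(4,5) = 1
Reduce exponent: 23 mod 4 = 3
So 4^23 ≡ 4^3 (mod 5)
4^3 mod 5 = 4

4^23 ≡ 4 (mod 5)


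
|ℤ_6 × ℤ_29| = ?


|A × B| = |A| · |B|
|ℤ_6 × ℤ_29| = 6 × 29 = 174

|ℤ_6 × ℤ_29| = 174


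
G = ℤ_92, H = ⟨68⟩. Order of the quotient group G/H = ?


|⟨68⟩| = n / gcd(68, 92) = 92 / 4 = 23
H is normal (ℤ_92 is abelian).
|G/H| = |G| / |H| = 92 / 23 = 4

|G/H| = 4


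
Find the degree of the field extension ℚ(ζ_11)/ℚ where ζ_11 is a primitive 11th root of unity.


[ℚ(ζ_n):ℚ] = deg Φ_n(x) = φ(n). Here φ(11) = 10

[ℚ(ζ_11)/ℚ where ζ_11 is a primitive 11th root of unity] = 10


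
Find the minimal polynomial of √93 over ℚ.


√93 satisfies x² - 93 = 0, irreducible over ℚ since 93 is squarefree

Minimal polynomial: x² - 93


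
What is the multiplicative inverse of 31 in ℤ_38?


Use the extended Euclidean algorithm to write 1 = 31·s + 38·t; then s mod 38 is the inverse.
Euclidean algorithm:
  31 = 0·38 + 31
  38 = 1·31 + 7
  31 = 4·7 + 3
  7 = 2·3 + 1
  3 = 3·1 + 0
gcd(31,38) = 1
Back-substitution gives: 31·(-11) + 38·(9) = 1
So 31⁻¹ ≡ -11 ≡ 27 (mod 38)
Check: 31 × 27 = 837 ≡ 1 (mod 38) ✓

31⁻¹ ≡ 27 (mod 38)


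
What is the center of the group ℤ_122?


Z(G) = {g ∈ G | gx = xg for all x ∈ G}
ℤ_122 is abelian, so Z(G) = G

Z(ℤ_122) = ℤ_122


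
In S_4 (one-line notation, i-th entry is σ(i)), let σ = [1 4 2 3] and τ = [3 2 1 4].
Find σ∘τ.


σ∘τ: apply τ first, then σ
1 →τ 3 →σ 2
2 →τ 2 →σ 4
3 →τ 1 →σ 1
4 →τ 4 →σ 3

σ∘τ = [2 4 1 3]


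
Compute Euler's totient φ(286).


Factor n: 286 = 2 × 11 × 13
φ(n) = n · ∏(1 - 1/p) over distinct primes p | n
φ(286) = 286 · (1 - 1/2) · (1 - 1/11) · (1 - 1/13) = 120

φ(286) = 120


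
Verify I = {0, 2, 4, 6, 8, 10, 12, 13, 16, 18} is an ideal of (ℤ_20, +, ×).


Check ideal conditions for I = {0, 2, 4, 6, 8, 10, 12, 13, 16, 18} in ℤ_20:
(1) I is an additive subgroup? No
(2) For r ∈ ℤ_20 and a ∈ I: r·a ∈ I? No  [counterexample: r=3, a=13, r·a mod 20 = 19 ∉ I]

No, I is not an ideal of ℤ_20


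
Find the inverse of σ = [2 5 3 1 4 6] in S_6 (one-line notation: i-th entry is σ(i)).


To find σ⁻¹, swap domain and range:
σ(1) = 2 → σ⁻¹(2) = 1
σ(2) = 5 → σ⁻¹(5) = 2
σ(3) = 3 → σ⁻¹(3) = 3
σ(4) = 1 → σ⁻¹(1) = 4
σ(5) = 4 → σ⁻¹(4) = 5
σ(6) = 6 → σ⁻¹(6) = 6

σ⁻¹ = [4 1 3 5 2 6]


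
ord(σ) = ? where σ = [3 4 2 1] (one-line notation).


Cycle decomposition: (1 3 2 4)
Cycle lengths: 4
Order = lcm(4) = 4

ord(σ) = 4


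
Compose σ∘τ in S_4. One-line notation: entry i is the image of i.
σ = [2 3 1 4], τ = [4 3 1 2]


σ∘τ: apply τ first, then σ
1 →τ 4 →σ 4
2 →τ 3 →σ 1
3 →τ 1 →σ 2
4 →τ 2 →σ 3

σ∘τ = [4 1 2 3]


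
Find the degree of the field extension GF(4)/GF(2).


GF(4) = GF(2^2), so the extension degree is 2

[GF(4)/GF(2)] = 2


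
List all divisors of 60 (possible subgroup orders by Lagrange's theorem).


Lagrange's theorem: |H| divides |G|
|G| = 60
Divisors of 60: 1, 2, 3, 4, 5, 6, 10, 12, 15, 20, 30, 60

Possible subgroup orders: {1, 2, 3, 4, 5, 6, 10, 12, 15, 20, 30, 60}


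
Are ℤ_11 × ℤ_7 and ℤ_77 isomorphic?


Comparing ℤ_11 × ℤ_7 and ℤ_77:
gcd(11,7) = 1, so ℤ_11 × ℤ_7 ≅ ℤ_77 (CRT)

Yes, ℤ_11 × ℤ_7 ≅ ℤ_77


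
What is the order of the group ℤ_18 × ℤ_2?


|A × B| = |A| · |B|
|ℤ_18 × ℤ_2| = 18 × 2 = 36

|ℤ_18 × ℤ_2| = 36


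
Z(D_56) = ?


Z(G) = {g ∈ G | gx = xg for all x ∈ G}
For even n, Z(D_n) = {e, r^(n/2)}: the 180° rotation r^28 commutes with every reflection and rotation

Z(D_56) = {e, r^28}


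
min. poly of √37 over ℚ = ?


√37 satisfies x² - 37 = 0, irreducible over ℚ since 37 is squarefree

Minimal polynomial: x² - 37


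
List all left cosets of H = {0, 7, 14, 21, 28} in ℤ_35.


H = {0, 7, 14, 21, 28}, |H| = 5
Number of cosets = |G|/|H| = 35/5 = 7
0 + H = {0, 7, 14, 21, 28}
1 + H = {1, 8, 15, 22, 29}
2 + H = {2, 9, 16, 23, 30}
3 + H = {3, 10, 17, 24, 31}
4 + H = {4, 11, 18, 25, 32}
5 + H = {5, 12, 19, 26, 33}
6 + H = {6, 13, 20, 27, 34}

Cosets: 0+H={0,7,14,21,28}; 1+H={1,8,15,22,29}; 2+H={2,9,16,23,30}; 3+H={3,10,17,24,31}; 4+H={4,11,18,25,32}; 5+H={5,12,19,26,33}; 6+H={6,13,20,27,34}


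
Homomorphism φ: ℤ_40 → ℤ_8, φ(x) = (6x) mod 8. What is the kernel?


Kernel = preimage of identity
ker(φ) = {x ∈ ℤ_40 : 6x ≡ 0 (mod 8)}. Since 8 | 40, φ is well-defined. The kernel is the cyclic subgroup ⟨4⟩ of ℤ_40 (order 10), i.e. {0, 4, 8, 12, 16, 20, 24, 28, 32, 36}

ker(φ) = {0, 4, 8, 12, 16, 20, 24, 28, 32, 36}


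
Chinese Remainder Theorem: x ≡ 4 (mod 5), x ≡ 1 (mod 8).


m₁ = 5, m₂ = 8, gcd = 1, so CRT applies. M = m₁·m₂ = 40
Let M₁ = M/m₁ = 8, M₂ = M/m₂ = 5
Find y₁ ≡ M₁⁻¹ (mod m₁): 8⁻¹ ≡ 2 (mod 5)
Find y₂ ≡ M₂⁻¹ (mod m₂): 5⁻¹ ≡ 5 (mod 8)
x = a₁·M₁·y₁ + a₂·M₂·y₂ = 4·8·2 + 1·5·5 = 89
Reduce mod 40: x ≡ 9
Check: 9 mod 5 = 4 ✓, 9 mod 8 = 1 ✓

x ≡ 9 (mod 40)


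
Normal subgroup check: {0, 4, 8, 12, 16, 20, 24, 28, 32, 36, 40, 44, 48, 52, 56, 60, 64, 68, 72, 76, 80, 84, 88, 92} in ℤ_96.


H = {0, 4, 8, 12, 16, 20, 24, 28, 32, 36, 40, 44, 48, 52, 56, 60, 64, 68, 72, 76, 80, 84, 88, 92} in ℤ_96
ℤ_96 is abelian; every subgroup of an abelian group is normal

Yes, normal subgroup


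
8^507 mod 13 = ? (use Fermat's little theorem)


Fermat's little theorem: if p is prime and gcd(a,p)=1, then a^(p-1) ≡ 1 (mod p)
p = 13 is prime, gcd(8,13) = 1
Reduce exponent: 507 mod 12 = 3
So 8^507 ≡ 8^3 (mod 13)
8^3 mod 13 = 5

8^507 ≡ 5 (mod 13)


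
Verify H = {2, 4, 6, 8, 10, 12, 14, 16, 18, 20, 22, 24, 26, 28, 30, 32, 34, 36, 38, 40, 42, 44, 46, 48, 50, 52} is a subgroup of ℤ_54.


Subgroup test for H = {2, 4, 6, 8, 10, 12, 14, 16, 18, 20, 22, 24, 26, 28, 30, 32, 34, 36, 38, 40, 42, 44, 46, 48, 50, 52} in (ℤ_54, +):
(1) 0 ∈ H? No
(2) Closure: for all a,b ∈ H, (a+b) mod 54 ∈ H? No  [counterexample: 2 + 52 = 0 ∉ H]
(3) Inverses: for all a ∈ H, -a mod 54 ∈ H? Yes

No, H is not a subgroup of ℤ_54


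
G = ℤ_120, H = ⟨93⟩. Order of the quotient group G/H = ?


|⟨93⟩| = n / gcd(93, 120) = 120 / 3 = 40
H is normal (ℤ_120 is abelian).
|G/H| = |G| / |H| = 120 / 40 = 3

|G/H| = 3


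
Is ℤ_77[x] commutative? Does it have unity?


ℤ_77 has zero divisors (7·11 ≡ 0), and these lift to constant zero divisors in ℤ_77[x]; so not an integral domain
Commutative: Yes
Integral domain: No
Has unity: Yes

ℤ_77[x]: Commutative=Yes, Unity=Yes


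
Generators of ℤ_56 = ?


g generates ℤ_n iff gcd(g,n) = 1
Prime factors of 56: 2, 7
Generators are g ∈ {1,...,55} not divisible by any of these primes.
Generators: {1, 3, 5, 9, 11, 13, 15, 17, 19, 23, 25, 27, 29, 31, 33, 37, 39, 41, 43, 45, 47, 51, 53, 55}
Number of generators = φ(56) = 24

Generators of ℤ_56 = {1, 3, 5, 9, 11, 13, 15, 17, 19, 23, 25, 27, 29, 31, 33, 37, 39, 41, 43, 45, 47, 51, 53, 55}


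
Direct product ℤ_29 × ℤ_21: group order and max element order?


|ℤ_29 × ℤ_21| = 29 × 21 = 609
Max element order = lcm(29,21) = 609
Cyclic? Yes (gcd=1)

|ℤ_29×ℤ_21| = 609, max element order = 609


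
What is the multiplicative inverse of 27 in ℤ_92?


Use the extended Euclidean algorithm to write 1 = 27·s + 92·t; then s mod 92 is the inverse.
Euclidean algorithm:
  27 = 0·92 + 27
  92 = 3·27 + 11
  27 = 2·11 + 5
  11 = 2·5 + 1
  5 = 5·1 + 0
gcd(27,92) = 1
Back-substitution gives: 27·(-17) + 92·(5) = 1
So 27⁻¹ ≡ -17 ≡ 75 (mod 92)
Check: 27 × 75 = 2025 ≡ 1 (mod 92) ✓

27⁻¹ ≡ 75 (mod 92)


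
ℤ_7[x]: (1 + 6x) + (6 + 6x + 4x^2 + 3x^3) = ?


Add coefficients mod 7:
x^0: 1 + 6 = 0 (mod 7)
x^1: 6 + 6 = 5 (mod 7)
x^2: 0 + 4 = 4 (mod 7)
x^3: 0 + 3 = 3 (mod 7)
Result: 5x + 4x^2 + 3x^3

f + g = 5x + 4x^2 + 3x^3


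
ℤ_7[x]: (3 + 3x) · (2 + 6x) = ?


Expand and collect like terms; reduce coefficients mod 7:
x^0: 3·2 = 6 ≡ 6 (mod 7)
x^1: 3·6 + 3·2 = 24 ≡ 3 (mod 7)
x^2: 3·6 = 18 ≡ 4 (mod 7)
Result: 6 + 3x + 4x^2

f · g = 6 + 3x + 4x^2


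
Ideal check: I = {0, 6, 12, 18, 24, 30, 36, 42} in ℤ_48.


Check ideal conditions for I = {0, 6, 12, 18, 24, 30, 36, 42} in ℤ_48:
(1) I is an additive subgroup? Yes
(2) For r ∈ ℤ_48 and a ∈ I: r·a ∈ I? Yes

Yes, I is an ideal of ℤ_48


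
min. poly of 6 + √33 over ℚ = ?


Let α = 6 + √33. Then α - 6 = √33, so (α - 6)² = 33, giving α² - 12α + 3 = 0. Degree 2 and α ∉ ℚ, so this is the minimal polynomial.

Minimal polynomial: x² - 12x + 3


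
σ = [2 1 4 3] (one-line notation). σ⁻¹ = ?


To find σ⁻¹, swap domain and range:
σ(1) = 2 → σ⁻¹(2) = 1
σ(2) = 1 → σ⁻¹(1) = 2
σ(3) = 4 → σ⁻¹(4) = 3
σ(4) = 3 → σ⁻¹(3) = 4

σ⁻¹ = [2 1 4 3]


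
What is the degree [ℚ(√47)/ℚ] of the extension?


√47 has minimal polynomial x² - 47 (irreducible over ℚ since 47 is squarefree)

[ℚ(√47)/ℚ] = 2


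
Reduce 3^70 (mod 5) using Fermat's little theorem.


Fermat's little theorem: if p is prime and gcd(a,p)=1, then a^(p-1) ≡ 1 (mod p)
p = 5 is prime, gcd(3,5) = 1
Reduce exponent: 70 mod 4 = 2
So 3^70 ≡ 3^2 (mod 5)
3^2 mod 5 = 4

3^70 ≡ 4 (mod 5)


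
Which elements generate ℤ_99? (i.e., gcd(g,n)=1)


g generates ℤ_n iff gcd(g,n) = 1
Prime factors of 99: 3, 11
Generators are g ∈ {1,...,98} not divisible by any of these primes.
Generators: {1, 2, 4, 5, 7, 8, 10, 13, 14, 16, 17, 19, 20, 23, 25, 26, 28, 29, 31, 32, 34, 35, 37, 38, 40, 41, 43, 46, 47, 49, 50, 52, 53, 56, 58, 59, 61, 62, 64, 65, 67, 68, 70, 71, 73, 74, 76, 79, 80, 82, 83, 85, 86, 89, 91, 92, 94, 95, 97, 98}
Number of generators = φ(99) = 60

Generators of ℤ_99 = {1, 2, 4, 5, 7, 8, 10, 13, 14, 16, 17, 19, 20, 23, 25, 26, 28, 29, 31, 32, 34, 35, 37, 38, 40, 41, 43, 46, 47, 49, 50, 52, 53, 56, 58, 59, 61, 62, 64, 65, 67, 68, 70, 71, 73, 74, 76, 79, 80, 82, 83, 85, 86, 89, 91, 92, 94, 95, 97, 98}


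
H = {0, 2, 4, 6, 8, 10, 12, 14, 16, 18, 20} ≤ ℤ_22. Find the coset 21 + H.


21 + H = {21 + h (mod 22) : h ∈ H}
21+0=21, 21+2=1, 21+4=3, 21+6=5, 21+8=7, 21+10=9, 21+12=11, 21+14=13, 21+16=15, 21+18=17, 21+20=19
21 + H = {1, 3, 5, 7, 9, 11, 13, 15, 17, 19, 21} = 1 + H

21 + H = {1, 3, 5, 7, 9, 11, 13, 15, 17, 19, 21}


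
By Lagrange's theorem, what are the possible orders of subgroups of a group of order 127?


Lagrange's theorem: |H| divides |G|
|G| = 127
Divisors of 127: 1, 127

Possible subgroup orders: {1, 127}


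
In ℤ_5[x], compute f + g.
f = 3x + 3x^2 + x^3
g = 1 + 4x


Add coefficients mod 5:
x^0: 0 + 1 = 1 (mod 5)
x^1: 3 + 4 = 2 (mod 5)
x^2: 3 + 0 = 3 (mod 5)
x^3: 1 + 0 = 1 (mod 5)
Result: 1 + 2x + 3x^2 + x^3

f + g = 1 + 2x + 3x^2 + x^3


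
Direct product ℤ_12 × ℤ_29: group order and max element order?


|ℤ_12 × ℤ_29| = 12 × 29 = 348
Max element order = lcm(12,29) = 348
Cyclic? Yes (gcd=1)

|ℤ_12×ℤ_29| = 348, max element order = 348


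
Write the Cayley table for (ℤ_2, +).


Elements: {0, 1}
Operation: addition mod 2
Entry (a, b) = (a + b) mod 2

Cayley table:
  | 0 | 1
0 | 0 | 1
1 | 1 | 0


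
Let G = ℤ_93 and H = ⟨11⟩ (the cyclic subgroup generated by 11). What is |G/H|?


|⟨11⟩| = n / gcd(11, 93) = 93 / 1 = 93
H is normal (ℤ_93 is abelian).
|G/H| = |G| / |H| = 93 / 93 = 1

|G/H| = 1


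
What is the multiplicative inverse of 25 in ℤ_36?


Use the extended Euclidean algorithm to write 1 = 25·s + 36·t; then s mod 36 is the inverse.
Euclidean algorithm:
  25 = 0·36 + 25
  36 = 1·25 + 11
  25 = 2·11 + 3
  11 = 3·3 + 2
  3 = 1·2 + 1
  2 = 2·1 + 0
gcd(25,36) = 1
Back-substitution gives: 25·(13) + 36·(-9) = 1
So 25⁻¹ ≡ 13 ≡ 13 (mod 36)
Check: 25 × 13 = 325 ≡ 1 (mod 36) ✓

25⁻¹ ≡ 13 (mod 36)


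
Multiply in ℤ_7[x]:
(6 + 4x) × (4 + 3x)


Expand and collect like terms; reduce coefficients mod 7:
x^0: 6·4 = 24 ≡ 3 (mod 7)
x^1: 6·3 + 4·4 = 34 ≡ 6 (mod 7)
x^2: 4·3 = 12 ≡ 5 (mod 7)
Result: 3 + 6x + 5x^2

f · g = 3 + 6x + 5x^2


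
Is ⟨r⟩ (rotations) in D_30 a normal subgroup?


H = ⟨r⟩ (rotations) in D_30
The rotation subgroup ⟨r⟩ has index 2 in D_30, so it is normal

Yes, normal subgroup


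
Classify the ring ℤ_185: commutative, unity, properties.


ℤ_185 is a commutative ring with unity 1; 185 = 5×37 is composite, so 5·37 ≡ 0 gives zero divisors (not an integral domain)
Commutative: Yes
Integral domain: No
Has unity: Yes

ℤ_185: Commutative=Yes, Unity=Yes


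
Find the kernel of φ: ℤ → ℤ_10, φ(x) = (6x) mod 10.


Kernel = preimage of identity
ker(φ) = {x ∈ ℤ : 6x ≡ 0 (mod 10)}. gcd(6,10) = 2, so 6x ≡ 0 (mod 10) ⟺ x ≡ 0 (mod 10/2 = 5). Hence ker(φ) = 5ℤ

ker(φ) = 5ℤ


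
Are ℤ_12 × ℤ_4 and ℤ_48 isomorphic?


Comparing ℤ_12 × ℤ_4 and ℤ_48:
gcd(12,4) = 4 ≠ 1. Max element order in ℤ_12×ℤ_4 is lcm(12,4) = 12 < 48, so it has no element of order 48

No, ℤ_12 × ℤ_4 ≇ ℤ_48


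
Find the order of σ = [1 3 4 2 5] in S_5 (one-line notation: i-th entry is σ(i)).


Cycle decomposition: (2 3 4)
Cycle lengths: 3
Order = lcm(3) = 3

ord(σ) = 3


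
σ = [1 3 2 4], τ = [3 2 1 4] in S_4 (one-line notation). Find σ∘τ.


σ∘τ: apply τ first, then σ
1 →τ 3 →σ 2
2 →τ 2 →σ 3
3 →τ 1 →σ 1
4 →τ 4 →σ 4

σ∘τ = [2 3 1 4]


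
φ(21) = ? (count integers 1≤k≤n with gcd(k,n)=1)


φ(n) = count of k ∈ {1,...,n} with gcd(k,n)=1
Coprimes to 21: {1, 2, 4, 5, 8, 10, 11, 13, 16, 17, 19, 20}
Count: 12

φ(21) = 12


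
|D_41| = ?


|D_n| = 2n (n rotations and n reflections)
|D_41| = 2×41 = 82

|D_41| = 82


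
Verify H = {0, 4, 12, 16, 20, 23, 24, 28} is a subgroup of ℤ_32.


Subgroup test for H = {0, 4, 12, 16, 20, 23, 24, 28} in (ℤ_32, +):
(1) 0 ∈ H? Yes
(2) Closure: for all a,b ∈ H, (a+b) mod 32 ∈ H? No  [counterexample: 4 + 4 = 8 ∉ H]
(3) Inverses: for all a ∈ H, -a mod 32 ∈ H? No

No, H is not a subgroup of ℤ_32


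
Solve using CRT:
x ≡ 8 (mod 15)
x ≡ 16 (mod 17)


m₁ = 15, m₂ = 17, gcd = 1, so CRT applies. M = m₁·m₂ = 255
Let M₁ = M/m₁ = 17, M₂ = M/m₂ = 15
Find y₁ ≡ M₁⁻¹ (mod m₁): 17⁻¹ ≡ 8 (mod 15)
Find y₂ ≡ M₂⁻¹ (mod m₂): 15⁻¹ ≡ 8 (mod 17)
x = a₁·M₁·y₁ + a₂·M₂·y₂ = 8·17·8 + 16·15·8 = 3008
Reduce mod 255: x ≡ 203
Check: 203 mod 15 = 8 ✓, 203 mod 17 = 16 ✓

x ≡ 203 (mod 255)


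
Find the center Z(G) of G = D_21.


Z(G) = {g ∈ G | gx = xg for all x ∈ G}
For odd n, Z(D_n) = {e}: no nontrivial rotation commutes with all reflections

Z(D_21) = {e}


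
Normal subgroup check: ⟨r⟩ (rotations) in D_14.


H = ⟨r⟩ (rotations) in D_14
The rotation subgroup ⟨r⟩ has index 2 in D_14, so it is normal

Yes, normal subgroup


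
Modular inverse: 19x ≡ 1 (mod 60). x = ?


Use the extended Euclidean algorithm to write 1 = 19·s + 60·t; then s mod 60 is the inverse.
Euclidean algorithm:
  19 = 0·60 + 19
  60 = 3·19 + 3
  19 = 6·3 + 1
  3 = 3·1 + 0
gcd(19,60) = 1
Back-substitution gives: 19·(19) + 60·(-6) = 1
So 19⁻¹ ≡ 19 ≡ 19 (mod 60)
Check: 19 × 19 = 361 ≡ 1 (mod 60) ✓

19⁻¹ ≡ 19 (mod 60)


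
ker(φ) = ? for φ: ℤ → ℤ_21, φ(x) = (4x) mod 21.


Kernel = preimage of identity
ker(φ) = {x ∈ ℤ : 4x ≡ 0 (mod 21)}. gcd(4,21) = 1, so 4x ≡ 0 (mod 21) ⟺ x ≡ 0 (mod 21/1 = 21). Hence ker(φ) = 21ℤ

ker(φ) = 21ℤ


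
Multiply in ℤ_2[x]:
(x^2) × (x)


Expand and collect like terms; reduce coefficients mod 2:
x^0: 0·0 = 0 ≡ 0 (mod 2)
x^1: 0·1 + 0·0 = 0 ≡ 0 (mod 2)
x^2: 0·1 + 1·0 = 0 ≡ 0 (mod 2)
x^3: 1·1 = 1 ≡ 1 (mod 2)
Result: x^3

f · g = x^3


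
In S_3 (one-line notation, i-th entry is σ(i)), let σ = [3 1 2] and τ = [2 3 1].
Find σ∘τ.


σ∘τ: apply τ first, then σ
1 →τ 2 →σ 1
2 →τ 3 →σ 2
3 →τ 1 →σ 3

σ∘τ = [1 2 3]


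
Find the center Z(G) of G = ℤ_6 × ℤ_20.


Z(G) = {g ∈ G | gx = xg for all x ∈ G}
Direct product of abelian groups is abelian, so Z(G) = G

Z(ℤ_6 × ℤ_20) = ℤ_6 × ℤ_20


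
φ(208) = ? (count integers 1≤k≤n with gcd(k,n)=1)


Factor n: 208 = 2^4 × 13
φ(n) = n · ∏(1 - 1/p) over distinct primes p | n
φ(208) = 208 · (1 - 1/2) · (1 - 1/13) = 96

φ(208) = 96


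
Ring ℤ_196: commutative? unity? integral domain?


ℤ_196 is a commutative ring with unity 1; 196 = 2×98 is composite, so 2·98 ≡ 0 gives zero divisors (not an integral domain)
Commutative: Yes
Integral domain: No
Has unity: Yes

ℤ_196: Commutative=Yes, Unity=Yes


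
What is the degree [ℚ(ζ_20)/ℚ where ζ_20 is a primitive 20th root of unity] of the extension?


[ℚ(ζ_n):ℚ] = deg Φ_n(x) = φ(n). Here φ(20) = 8

[ℚ(ζ_20)/ℚ where ζ_20 is a primitive 20th root of unity] = 8


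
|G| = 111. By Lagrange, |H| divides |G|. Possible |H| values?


Lagrange's theorem: |H| divides |G|
|G| = 111
Divisors of 111: 1, 3, 37, 111

Possible subgroup orders: {1, 3, 37, 111}


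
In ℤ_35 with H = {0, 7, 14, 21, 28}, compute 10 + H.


10 + H = {10 + h (mod 35) : h ∈ H}
10+0=10, 10+7=17, 10+14=24, 10+21=31, 10+28=3
10 + H = {3, 10, 17, 24, 31} = 3 + H

10 + H = {3, 10, 17, 24, 31}


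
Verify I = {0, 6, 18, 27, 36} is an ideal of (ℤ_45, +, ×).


Check ideal conditions for I = {0, 6, 18, 27, 36} in ℤ_45:
(1) I is an additive subgroup? No
(2) For r ∈ ℤ_45 and a ∈ I: r·a ∈ I? No  [counterexample: r=2, a=6, r·a mod 45 = 12 ∉ I]

No, I is not an ideal of ℤ_45


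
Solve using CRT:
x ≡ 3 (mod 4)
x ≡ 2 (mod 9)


m₁ = 4, m₂ = 9, gcd = 1, so CRT applies. M = m₁·m₂ = 36
Let M₁ = M/m₁ = 9, M₂ = M/m₂ = 4
Find y₁ ≡ M₁⁻¹ (mod m₁): 9⁻¹ ≡ 1 (mod 4)
Find y₂ ≡ M₂⁻¹ (mod m₂): 4⁻¹ ≡ 7 (mod 9)
x = a₁·M₁·y₁ + a₂·M₂·y₂ = 3·9·1 + 2·4·7 = 83
Reduce mod 36: x ≡ 11
Check: 11 mod 4 = 3 ✓, 11 mod 9 = 2 ✓

x ≡ 11 (mod 36)


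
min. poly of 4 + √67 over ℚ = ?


Let α = 4 + √67. Then α - 4 = √67, so (α - 4)² = 67, giving α² - 8α - 51 = 0. Degree 2 and α ∉ ℚ, so this is the minimal polynomial.

Minimal polynomial: x² - 8x - 51


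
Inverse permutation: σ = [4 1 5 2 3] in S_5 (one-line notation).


To find σ⁻¹, swap domain and range:
σ(1) = 4 → σ⁻¹(4) = 1
σ(2) = 1 → σ⁻¹(1) = 2
σ(3) = 5 → σ⁻¹(5) = 3
σ(4) = 2 → σ⁻¹(2) = 4
σ(5) = 3 → σ⁻¹(3) = 5

σ⁻¹ = [2 4 5 1 3]


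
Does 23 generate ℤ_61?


g generates ℤ_n iff gcd(g, n) = 1
gcd(23, 61) = 1
Since gcd = 1, 23 is a generator.

Yes, 23 generates ℤ_61


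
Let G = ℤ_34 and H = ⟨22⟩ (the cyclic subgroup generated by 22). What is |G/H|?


|⟨22⟩| = n / gcd(22, 34) = 34 / 2 = 17
H is normal (ℤ_34 is abelian).
|G/H| = |G| / |H| = 34 / 17 = 2

|G/H| = 2


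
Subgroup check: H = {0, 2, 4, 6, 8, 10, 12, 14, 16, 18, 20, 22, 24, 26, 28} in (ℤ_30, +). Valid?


Subgroup test for H = {0, 2, 4, 6, 8, 10, 12, 14, 16, 18, 20, 22, 24, 26, 28} in (ℤ_30, +):
(1) 0 ∈ H? Yes
(2) Closure: for all a,b ∈ H, (a+b) mod 30 ∈ H? Yes
(3) Inverses: for all a ∈ H, -a mod 30 ∈ H? Yes

Yes, H is a subgroup of ℤ_30


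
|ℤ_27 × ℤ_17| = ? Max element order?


|ℤ_27 × ℤ_17| = 27 × 17 = 459
Max element order = lcm(27,17) = 459
Cyclic? Yes (gcd=1)

|ℤ_27×ℤ_17| = 459, max element order = 459


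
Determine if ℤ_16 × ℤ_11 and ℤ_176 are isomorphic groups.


Comparing ℤ_16 × ℤ_11 and ℤ_176:
gcd(16,11) = 1, so ℤ_16 × ℤ_11 ≅ ℤ_176 (CRT)

Yes, ℤ_16 × ℤ_11 ≅ ℤ_176


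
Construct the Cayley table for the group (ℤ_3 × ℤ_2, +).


Elements: {(0,0), (0,1), (1,0), (1,1), (2,0), (2,1)}
Operation: componentwise addition mod (3, 2)
Entry (a, b) = ((a₁+b₁) mod 3, (a₂+b₂) mod 2)

Cayley table:
      | (0,0) | (0,1) | (1,0) | (1,1) | (2,0) | (2,1)
(0,0) | (0,0) | (0,1) | (1,0) | (1,1) | (2,0) | (2,1)
(0,1) | (0,1) | (0,0) | (1,1) | (1,0) | (2,1) | (2,0)
(1,0) | (1,0) | (1,1) | (2,0) | (2,1) | (0,0) | (0,1)
(1,1) | (1,1) | (1,0) | (2,1) | (2,0) | (0,1) | (0,0)
(2,0) | (2,0) | (2,1) | (0,0) | (0,1) | (1,0) | (1,1)
(2,1) | (2,1) | (2,0) | (0,1) | (0,0) | (1,1) | (1,0)


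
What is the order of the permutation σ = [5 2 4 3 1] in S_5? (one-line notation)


Cycle decomposition: (1 5) (3 4)
Cycle lengths: 2, 2
Order = lcm(2, 2) = 2

ord(σ) = 2


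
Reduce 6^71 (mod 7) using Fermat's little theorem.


Fermat's little theorem: if p is prime and gcd(a,p)=1, then a^(p-1) ≡ 1 (mod p)
p = 7 is prime, gcd(6,7) = 1
Reduce exponent: 71 mod 6 = 5
So 6^71 ≡ 6^5 (mod 7)
6^5 mod 7 = 6

6^71 ≡ 6 (mod 7)


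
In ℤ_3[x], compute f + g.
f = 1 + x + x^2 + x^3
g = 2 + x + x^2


Add coefficients mod 3:
x^0: 1 + 2 = 0 (mod 3)
x^1: 1 + 1 = 2 (mod 3)
x^2: 1 + 1 = 2 (mod 3)
x^3: 1 + 0 = 1 (mod 3)
Result: 2x + 2x^2 + x^3

f + g = 2x + 2x^2 + x^3


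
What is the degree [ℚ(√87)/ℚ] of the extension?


√87 has minimal polynomial x² - 87 (irreducible over ℚ since 87 is squarefree)

[ℚ(√87)/ℚ] = 2


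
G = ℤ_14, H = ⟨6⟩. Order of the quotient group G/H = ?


|⟨6⟩| = n / gcd(6, 14) = 14 / 2 = 7
H is normal (ℤ_14 is abelian).
|G/H| = |G| / |H| = 14 / 7 = 2

|G/H| = 2


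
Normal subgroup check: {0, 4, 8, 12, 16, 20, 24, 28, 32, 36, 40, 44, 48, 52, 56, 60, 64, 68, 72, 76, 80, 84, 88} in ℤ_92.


H = {0, 4, 8, 12, 16, 20, 24, 28, 32, 36, 40, 44, 48, 52, 56, 60, 64, 68, 72, 76, 80, 84, 88} in ℤ_92
ℤ_92 is abelian; every subgroup of an abelian group is normal

Yes, normal subgroup


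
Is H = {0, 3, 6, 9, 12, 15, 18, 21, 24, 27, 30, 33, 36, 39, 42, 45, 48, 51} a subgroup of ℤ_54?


Subgroup test for H = {0, 3, 6, 9, 12, 15, 18, 21, 24, 27, 30, 33, 36, 39, 42, 45, 48, 51} in (ℤ_54, +):
(1) 0 ∈ H? Yes
(2) Closure: for all a,b ∈ H, (a+b) mod 54 ∈ H? Yes
(3) Inverses: for all a ∈ H, -a mod 54 ∈ H? Yes

Yes, H is a subgroup of ℤ_54


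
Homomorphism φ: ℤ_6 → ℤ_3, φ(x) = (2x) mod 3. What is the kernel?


Kernel = preimage of identity
ker(φ) = {x ∈ ℤ_6 : 2x ≡ 0 (mod 3)}. Since 3 | 6, φ is well-defined. The kernel is the cyclic subgroup ⟨3⟩ of ℤ_6 (order 2), i.e. {0, 3}

ker(φ) = {0, 3}


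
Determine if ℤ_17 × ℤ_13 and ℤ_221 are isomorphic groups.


Comparing ℤ_17 × ℤ_13 and ℤ_221:
gcd(17,13) = 1, so ℤ_17 × ℤ_13 ≅ ℤ_221 (CRT)

Yes, ℤ_17 × ℤ_13 ≅ ℤ_221


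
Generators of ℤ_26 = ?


g generates ℤ_n iff gcd(g,n) = 1
Prime factors of 26: 2, 13
Generators are g ∈ {1,...,25} not divisible by any of these primes.
Generators: {1, 3, 5, 7, 9, 11, 15, 17, 19, 21, 23, 25}
Number of generators = φ(26) = 12

Generators of ℤ_26 = {1, 3, 5, 7, 9, 11, 15, 17, 19, 21, 23, 25}


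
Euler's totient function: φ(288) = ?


Factor n: 288 = 2^5 × 3^2
φ(n) = n · ∏(1 - 1/p) over distinct primes p | n
φ(288) = 288 · (1 - 1/2) · (1 - 1/3) = 96

φ(288) = 96


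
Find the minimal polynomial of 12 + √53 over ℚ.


Let α = 12 + √53. Then α - 12 = √53, so (α - 12)² = 53, giving α² - 24α + 91 = 0. Degree 2 and α ∉ ℚ, so this is the minimal polynomial.

Minimal polynomial: x² - 24x + 91


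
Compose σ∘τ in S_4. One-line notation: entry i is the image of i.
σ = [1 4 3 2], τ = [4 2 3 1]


σ∘τ: apply τ first, then σ
1 →τ 4 →σ 2
2 →τ 2 →σ 4
3 →τ 3 →σ 3
4 →τ 1 →σ 1

σ∘τ = [2 4 3 1]


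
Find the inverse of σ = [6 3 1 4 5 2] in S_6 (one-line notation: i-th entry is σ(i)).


To find σ⁻¹, swap domain and range:
σ(1) = 6 → σ⁻¹(6) = 1
σ(2) = 3 → σ⁻¹(3) = 2
σ(3) = 1 → σ⁻¹(1) = 3
σ(4) = 4 → σ⁻¹(4) = 4
σ(5) = 5 → σ⁻¹(5) = 5
σ(6) = 2 → σ⁻¹(2) = 6

σ⁻¹ = [3 6 2 4 5 1]


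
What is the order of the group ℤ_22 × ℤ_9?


|A × B| = |A| · |B|
|ℤ_22 × ℤ_9| = 22 × 9 = 198

|ℤ_22 × ℤ_9| = 198


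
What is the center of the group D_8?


Z(G) = {g ∈ G | gx = xg for all x ∈ G}
For even n, Z(D_n) = {e, r^(n/2)}: the 180° rotation r^4 commutes with every reflection and rotation

Z(D_8) = {e, r^4}


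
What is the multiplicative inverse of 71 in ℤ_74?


Use the extended Euclidean algorithm to write 1 = 71·s + 74·t; then s mod 74 is the inverse.
Euclidean algorithm:
  71 = 0·74 + 71
  74 = 1·71 + 3
  71 = 23·3 + 2
  3 = 1·2 + 1
  2 = 2·1 + 0
gcd(71,74) = 1
Back-substitution gives: 71·(-25) + 74·(24) = 1
So 71⁻¹ ≡ -25 ≡ 49 (mod 74)
Check: 71 × 49 = 3479 ≡ 1 (mod 74) ✓

71⁻¹ ≡ 49 (mod 74)


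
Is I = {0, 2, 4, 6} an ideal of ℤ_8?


Check ideal conditions for I = {0, 2, 4, 6} in ℤ_8:
(1) I is an additive subgroup? Yes
(2) For r ∈ ℤ_8 and a ∈ I: r·a ∈ I? Yes

Yes, I is an ideal of ℤ_8


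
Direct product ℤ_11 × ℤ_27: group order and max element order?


|ℤ_11 × ℤ_27| = 11 × 27 = 297
Max element order = lcm(11,27) = 297
Cyclic? Yes (gcd=1)

|ℤ_11×ℤ_27| = 297, max element order = 297


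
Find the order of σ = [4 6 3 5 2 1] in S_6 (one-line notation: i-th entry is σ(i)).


Cycle decomposition: (1 4 5 2 6)
Cycle lengths: 5
Order = lcm(5) = 5

ord(σ) = 5


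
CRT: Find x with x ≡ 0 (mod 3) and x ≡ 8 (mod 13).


m₁ = 3, m₂ = 13, gcd = 1, so CRT applies. M = m₁·m₂ = 39
Let M₁ = M/m₁ = 13, M₂ = M/m₂ = 3
Find y₁ ≡ M₁⁻¹ (mod m₁): 13⁻¹ ≡ 1 (mod 3)
Find y₂ ≡ M₂⁻¹ (mod m₂): 3⁻¹ ≡ 9 (mod 13)
x = a₁·M₁·y₁ + a₂·M₂·y₂ = 0·13·1 + 8·3·9 = 216
Reduce mod 39: x ≡ 21
Check: 21 mod 3 = 0 ✓, 21 mod 13 = 8 ✓

x ≡ 21 (mod 39)


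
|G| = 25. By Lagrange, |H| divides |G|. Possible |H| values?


Lagrange's theorem: |H| divides |G|
|G| = 25
Divisors of 25: 1, 5, 25

Possible subgroup orders: {1, 5, 25}


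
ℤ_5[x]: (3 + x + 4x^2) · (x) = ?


Expand and collect like terms; reduce coefficients mod 5:
x^0: 3·0 = 0 ≡ 0 (mod 5)
x^1: 3·1 + 1·0 = 3 ≡ 3 (mod 5)
x^2: 1·1 + 4·0 = 1 ≡ 1 (mod 5)
x^3: 4·1 = 4 ≡ 4 (mod 5)
Result: 3x + x^2 + 4x^3

f · g = 3x + x^2 + 4x^3


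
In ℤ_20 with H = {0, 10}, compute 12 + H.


12 + H = {12 + h (mod 20) : h ∈ H}
12+0=12, 12+10=2
12 + H = {2, 12} = 2 + H

12 + H = {2, 12}


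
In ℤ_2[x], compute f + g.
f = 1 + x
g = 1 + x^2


Add coefficients mod 2:
x^0: 1 + 1 = 0 (mod 2)
x^1: 1 + 0 = 1 (mod 2)
x^2: 0 + 1 = 1 (mod 2)
Result: x + x^2

f + g = x + x^2


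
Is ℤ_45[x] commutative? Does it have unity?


ℤ_45 has zero divisors (3·15 ≡ 0), and these lift to constant zero divisors in ℤ_45[x]; so not an integral domain
Commutative: Yes
Integral domain: No
Has unity: Yes

ℤ_45[x]: Commutative=Yes, Unity=Yes


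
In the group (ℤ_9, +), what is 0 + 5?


Operation: addition mod 9
0 + 5 = (a + b) mod 9 with a = 0, b = 5

0 + 5 = 5


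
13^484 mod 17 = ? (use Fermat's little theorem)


Fermat's little theorem: if p is prime and gcd(a,p)=1, then a^(p-1) ≡ 1 (mod p)
p = 17 is prime, gcd(13,17) = 1
Reduce exponent: 484 mod 16 = 4
So 13^484 ≡ 13^4 (mod 17)
13^4 mod 17 = 1

13^484 ≡ 1 (mod 17)


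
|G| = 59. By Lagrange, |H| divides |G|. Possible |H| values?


Lagrange's theorem: |H| divides |G|
|G| = 59
Divisors of 59: 1, 59

Possible subgroup orders: {1, 59}


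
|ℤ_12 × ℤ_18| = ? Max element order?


|ℤ_12 × ℤ_18| = 12 × 18 = 216
Max element order = lcm(12,18) = 36
Cyclic? No (gcd=6)

|ℤ_12×ℤ_18| = 216, max element order = 36


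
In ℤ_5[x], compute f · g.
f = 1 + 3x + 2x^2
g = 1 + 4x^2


Expand and collect like terms; reduce coefficients mod 5:
x^0: 1·1 = 1 ≡ 1 (mod 5)
x^1: 1·0 + 3·1 = 3 ≡ 3 (mod 5)
x^2: 1·4 + 3·0 + 2·1 = 6 ≡ 1 (mod 5)
x^3: 3·4 + 2·0 = 12 ≡ 2 (mod 5)
x^4: 2·4 = 8 ≡ 3 (mod 5)
Result: 1 + 3x + x^2 + 2x^3 + 3x^4

f · g = 1 + 3x + x^2 + 2x^3 + 3x^4


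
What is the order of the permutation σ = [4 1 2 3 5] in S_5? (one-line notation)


Cycle decomposition: (1 4 3 2)
Cycle lengths: 4
Order = lcm(4) = 4

ord(σ) = 4


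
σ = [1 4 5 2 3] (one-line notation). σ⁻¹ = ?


To find σ⁻¹, swap domain and range:
σ(1) = 1 → σ⁻¹(1) = 1
σ(2) = 4 → σ⁻¹(4) = 2
σ(3) = 5 → σ⁻¹(5) = 3
σ(4) = 2 → σ⁻¹(2) = 4
σ(5) = 3 → σ⁻¹(3) = 5

σ⁻¹ = [1 4 5 2 3]


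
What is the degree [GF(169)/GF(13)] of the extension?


GF(169) = GF(13^2), so the extension degree is 2

[GF(169)/GF(13)] = 2


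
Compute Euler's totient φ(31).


Factor n: 31 = 31
φ(n) = n · ∏(1 - 1/p) over distinct primes p | n
φ(31) = 31 · (1 - 1/31) = 30

φ(31) = 30


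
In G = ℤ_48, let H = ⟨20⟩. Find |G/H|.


|⟨20⟩| = n / gcd(20, 48) = 48 / 4 = 12
H is normal (ℤ_48 is abelian).
|G/H| = |G| / |H| = 48 / 12 = 4

|G/H| = 4


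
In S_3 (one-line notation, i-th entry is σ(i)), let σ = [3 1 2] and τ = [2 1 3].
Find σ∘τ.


σ∘τ: apply τ first, then σ
1 →τ 2 →σ 1
2 →τ 1 →σ 3
3 →τ 3 →σ 2

σ∘τ = [1 3 2]


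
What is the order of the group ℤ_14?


ℤ_n has n elements.

|ℤ_14| = 14


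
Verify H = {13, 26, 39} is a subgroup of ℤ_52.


Subgroup test for H = {13, 26, 39} in (ℤ_52, +):
(1) 0 ∈ H? No
(2) Closure: for all a,b ∈ H, (a+b) mod 52 ∈ H? No  [counterexample: 13 + 39 = 0 ∉ H]
(3) Inverses: for all a ∈ H, -a mod 52 ∈ H? Yes

No, H is not a subgroup of ℤ_52


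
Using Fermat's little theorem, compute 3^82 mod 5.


Fermat's little theorem: if p is prime and gcd(a,p)=1, then a^(p-1) ≡ 1 (mod p)
p = 5 is prime, gcd(3,5) = 1
Reduce exponent: 82 mod 4 = 2
So 3^82 ≡ 3^2 (mod 5)
3^2 mod 5 = 4

3^82 ≡ 4 (mod 5)


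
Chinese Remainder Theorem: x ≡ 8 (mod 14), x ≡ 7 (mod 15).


m₁ = 14, m₂ = 15, gcd = 1, so CRT applies. M = m₁·m₂ = 210
Let M₁ = M/m₁ = 15, M₂ = M/m₂ = 14
Find y₁ ≡ M₁⁻¹ (mod m₁): 15⁻¹ ≡ 1 (mod 14)
Find y₂ ≡ M₂⁻¹ (mod m₂): 14⁻¹ ≡ 14 (mod 15)
x = a₁·M₁·y₁ + a₂·M₂·y₂ = 8·15·1 + 7·14·14 = 1492
Reduce mod 210: x ≡ 22
Check: 22 mod 14 = 8 ✓, 22 mod 15 = 7 ✓

x ≡ 22 (mod 210)


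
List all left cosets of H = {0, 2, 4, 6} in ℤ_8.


H = {0, 2, 4, 6}, |H| = 4
Number of cosets = |G|/|H| = 8/4 = 2
0 + H = {0, 2, 4, 6}
1 + H = {1, 3, 5, 7}

Cosets: 0+H={0,2,4,6}; 1+H={1,3,5,7}


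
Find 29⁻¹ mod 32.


Use the extended Euclidean algorithm to write 1 = 29·s + 32·t; then s mod 32 is the inverse.
Euclidean algorithm:
  29 = 0·32 + 29
  32 = 1·29 + 3
  29 = 9·3 + 2
  3 = 1·2 + 1
  2 = 2·1 + 0
gcd(29,32) = 1
Back-substitution gives: 29·(-11) + 32·(10) = 1
So 29⁻¹ ≡ -11 ≡ 21 (mod 32)
Check: 29 × 21 = 609 ≡ 1 (mod 32) ✓

29⁻¹ ≡ 21 (mod 32)


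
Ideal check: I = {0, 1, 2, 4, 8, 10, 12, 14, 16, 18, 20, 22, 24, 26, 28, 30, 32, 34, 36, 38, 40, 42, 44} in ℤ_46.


Check ideal conditions for I = {0, 1, 2, 4, 8, 10, 12, 14, 16, 18, 20, 22, 24, 26, 28, 30, 32, 34, 36, 38, 40, 42, 44} in ℤ_46:
(1) I is an additive subgroup? No
(2) For r ∈ ℤ_46 and a ∈ I: r·a ∈ I? No  [counterexample: r=2, a=26, r·a mod 46 = 6 ∉ I]

No, I is not an ideal of ℤ_46


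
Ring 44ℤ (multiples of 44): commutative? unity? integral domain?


44ℤ is a commutative ring under +,× but has no multiplicative identity (1 ∉ 44ℤ); it has no zero divisors, but without unity it is not an integral domain
Commutative: Yes
Integral domain: No
Has unity: No

44ℤ (multiples of 44): Commutative=Yes, Unity=No


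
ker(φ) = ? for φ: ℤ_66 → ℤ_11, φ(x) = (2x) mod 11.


Kernel = preimage of identity
ker(φ) = {x ∈ ℤ_66 : 2x ≡ 0 (mod 11)}. Since 11 | 66, φ is well-defined. The kernel is the cyclic subgroup ⟨11⟩ of ℤ_66 (order 6), i.e. {0, 11, 22, 33, 44, 55}

ker(φ) = {0, 11, 22, 33, 44, 55}


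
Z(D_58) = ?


Z(G) = {g ∈ G | gx = xg for all x ∈ G}
For even n, Z(D_n) = {e, r^(n/2)}: the 180° rotation r^29 commutes with every reflection and rotation

Z(D_58) = {e, r^29}


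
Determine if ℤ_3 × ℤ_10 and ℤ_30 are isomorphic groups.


Comparing ℤ_3 × ℤ_10 and ℤ_30:
gcd(3,10) = 1, so ℤ_3 × ℤ_10 ≅ ℤ_30 (CRT)

Yes, ℤ_3 × ℤ_10 ≅ ℤ_30


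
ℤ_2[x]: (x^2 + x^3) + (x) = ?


Add coefficients mod 2:
x^0: 0 + 0 = 0 (mod 2)
x^1: 0 + 1 = 1 (mod 2)
x^2: 1 + 0 = 1 (mod 2)
x^3: 1 + 0 = 1 (mod 2)
Result: x + x^2 + x^3

f + g = x + x^2 + x^3


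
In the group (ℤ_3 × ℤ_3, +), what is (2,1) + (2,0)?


Operation: componentwise addition mod (3, 3)
(2,1) + (2,0) = ((a₁+b₁) mod 3, (a₂+b₂) mod 3) with a = (2,1), b = (2,0)

(2,1) + (2,0) = (1,1)


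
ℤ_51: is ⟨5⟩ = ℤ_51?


g generates ℤ_n iff gcd(g, n) = 1
gcd(5, 51) = 1
Since gcd = 1, 5 is a generator.

Yes, 5 generates ℤ_51


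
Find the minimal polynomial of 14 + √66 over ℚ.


Let α = 14 + √66. Then α - 14 = √66, so (α - 14)² = 66, giving α² - 28α + 130 = 0. Degree 2 and α ∉ ℚ, so this is the minimal polynomial.

Minimal polynomial: x² - 28x + 130


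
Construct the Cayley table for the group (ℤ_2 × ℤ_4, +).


Elements: {(0,0), (0,1), (0,2), (0,3), (1,0), (1,1), (1,2), (1,3)}
Operation: componentwise addition mod (2, 4)
Entry (a, b) = ((a₁+b₁) mod 2, (a₂+b₂) mod 4)

Cayley table:
      | (0,0) | (0,1) | (0,2) | (0,3) | (1,0) | (1,1) | (1,2) | (1,3)
(0,0) | (0,0) | (0,1) | (0,2) | (0,3) | (1,0) | (1,1) | (1,2) | (1,3)
(0,1) | (0,1) | (0,2) | (0,3) | (0,0) | (1,1) | (1,2) | (1,3) | (1,0)
(0,2) | (0,2) | (0,3) | (0,0) | (0,1) | (1,2) | (1,3) | (1,0) | (1,1)
(0,3) | (0,3) | (0,0) | (0,1) | (0,2) | (1,3) | (1,0) | (1,1) | (1,2)
(1,0) | (1,0) | (1,1) | (1,2) | (1,3) | (0,0) | (0,1) | (0,2) | (0,3)
(1,1) | (1,1) | (1,2) | (1,3) | (1,0) | (0,1) | (0,2) | (0,3) | (0,0)
(1,2) | (1,2) | (1,3) | (1,0) | (1,1) | (0,2) | (0,3) | (0,0) | (0,1)
(1,3) | (1,3) | (1,0) | (1,1) | (1,2) | (0,3) | (0,0) | (0,1) | (0,2)


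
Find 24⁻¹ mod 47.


Use the extended Euclidean algorithm to write 1 = 24·s + 47·t; then s mod 47 is the inverse.
Euclidean algorithm:
  24 = 0·47 + 24
  47 = 1·24 + 23
  24 = 1·23 + 1
  23 = 23·1 + 0
gcd(24,47) = 1
Back-substitution gives: 24·(2) + 47·(-1) = 1
So 24⁻¹ ≡ 2 ≡ 2 (mod 47)
Check: 24 × 2 = 48 ≡ 1 (mod 47) ✓

24⁻¹ ≡ 2 (mod 47)


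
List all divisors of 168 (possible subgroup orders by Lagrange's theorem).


Lagrange's theorem: |H| divides |G|
|G| = 168
Divisors of 168: 1, 2, 3, 4, 6, 7, 8, 12, 14, 21, 24, 28, 42, 56, 84, 168

Possible subgroup orders: {1, 2, 3, 4, 6, 7, 8, 12, 14, 21, 24, 28, 42, 56, 84, 168}


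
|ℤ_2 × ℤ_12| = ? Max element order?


|ℤ_2 × ℤ_12| = 2 × 12 = 24
Max element order = lcm(2,12) = 12
Cyclic? No (gcd=2)

|ℤ_2×ℤ_12| = 24, max element order = 12


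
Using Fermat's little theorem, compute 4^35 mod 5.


Fermat's little theorem: if p is prime and gcd(a,p)=1, then a^(p-1) ≡ 1 (mod p)
p = 5 is prime, gcd(4,5) = 1
Reduce exponent: 35 mod 4 = 3
So 4^35 ≡ 4^3 (mod 5)
4^3 mod 5 = 4

4^35 ≡ 4 (mod 5)


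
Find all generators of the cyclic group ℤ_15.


g generates ℤ_n iff gcd(g,n) = 1
Checking each g ∈ {1,...,14}:
gcd(1,15) = 1
gcd(2,15) = 1
gcd(3,15) = 3
gcd(4,15) = 1
gcd(5,15) = 5
gcd(6,15) = 3
gcd(7,15) = 1
gcd(8,15) = 1
gcd(9,15) = 3
gcd(10,15) = 5
gcd(11,15) = 1
gcd(12,15) = 3
gcd(13,15) = 1
gcd(14,15) = 1
Generators: {1, 2, 4, 7, 8, 11, 13, 14}
Number of generators = φ(15) = 8

Generators of ℤ_15 = {1, 2, 4, 7, 8, 11, 13, 14}
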